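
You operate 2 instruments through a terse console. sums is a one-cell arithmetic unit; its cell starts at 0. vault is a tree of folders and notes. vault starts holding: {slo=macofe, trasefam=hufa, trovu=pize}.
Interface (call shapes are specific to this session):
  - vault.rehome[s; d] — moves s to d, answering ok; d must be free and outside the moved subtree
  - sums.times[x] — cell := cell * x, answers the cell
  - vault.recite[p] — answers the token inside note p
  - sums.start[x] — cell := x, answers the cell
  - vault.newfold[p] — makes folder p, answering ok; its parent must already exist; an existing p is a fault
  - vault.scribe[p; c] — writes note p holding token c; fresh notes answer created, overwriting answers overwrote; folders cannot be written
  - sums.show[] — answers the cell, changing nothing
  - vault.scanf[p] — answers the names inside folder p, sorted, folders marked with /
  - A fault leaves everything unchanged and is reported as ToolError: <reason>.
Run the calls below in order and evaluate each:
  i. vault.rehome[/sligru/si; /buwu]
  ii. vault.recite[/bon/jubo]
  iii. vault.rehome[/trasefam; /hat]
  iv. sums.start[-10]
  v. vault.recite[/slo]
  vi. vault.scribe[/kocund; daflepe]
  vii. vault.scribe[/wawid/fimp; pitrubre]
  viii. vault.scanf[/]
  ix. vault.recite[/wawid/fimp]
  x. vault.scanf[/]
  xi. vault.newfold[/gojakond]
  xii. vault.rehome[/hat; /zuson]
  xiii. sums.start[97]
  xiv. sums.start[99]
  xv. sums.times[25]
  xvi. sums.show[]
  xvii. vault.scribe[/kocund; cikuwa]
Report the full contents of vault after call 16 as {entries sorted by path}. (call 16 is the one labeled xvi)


Calling rehome(s=/sligru/si, d=/buwu): ToolError: not found.
Invoking recite(p=/bon/jubo), and see ToolError: not found.
Invoking rehome(s=/trasefam, d=/hat): ok.
Next I call start(x=-10): -10.
I run recite(p=/slo), → macofe.
I try scribe(p=/kocund, c=daflepe), — result: created.
Next I call scribe(p=/wawid/fimp, c=pitrubre), — result: ToolError: no parent.
Calling scanf(p=/): [hat, kocund, slo, trovu].
I use recite(p=/wawid/fimp), and get ToolError: not found.
I use scanf(p=/), yielding [hat, kocund, slo, trovu].
I use newfold(p=/gojakond), → ok.
I invoke rehome(s=/hat, d=/zuson), and get ok.
Using start(x=97), → 97.
I invoke start(x=99), → 99.
I call times(x=25), and see 2475.
Now I run show, yielding 2475.
Invoking scribe(p=/kocund, c=cikuwa), giving overwrote.

Answer: {gojakond/, kocund=daflepe, slo=macofe, trovu=pize, zuson=hufa}


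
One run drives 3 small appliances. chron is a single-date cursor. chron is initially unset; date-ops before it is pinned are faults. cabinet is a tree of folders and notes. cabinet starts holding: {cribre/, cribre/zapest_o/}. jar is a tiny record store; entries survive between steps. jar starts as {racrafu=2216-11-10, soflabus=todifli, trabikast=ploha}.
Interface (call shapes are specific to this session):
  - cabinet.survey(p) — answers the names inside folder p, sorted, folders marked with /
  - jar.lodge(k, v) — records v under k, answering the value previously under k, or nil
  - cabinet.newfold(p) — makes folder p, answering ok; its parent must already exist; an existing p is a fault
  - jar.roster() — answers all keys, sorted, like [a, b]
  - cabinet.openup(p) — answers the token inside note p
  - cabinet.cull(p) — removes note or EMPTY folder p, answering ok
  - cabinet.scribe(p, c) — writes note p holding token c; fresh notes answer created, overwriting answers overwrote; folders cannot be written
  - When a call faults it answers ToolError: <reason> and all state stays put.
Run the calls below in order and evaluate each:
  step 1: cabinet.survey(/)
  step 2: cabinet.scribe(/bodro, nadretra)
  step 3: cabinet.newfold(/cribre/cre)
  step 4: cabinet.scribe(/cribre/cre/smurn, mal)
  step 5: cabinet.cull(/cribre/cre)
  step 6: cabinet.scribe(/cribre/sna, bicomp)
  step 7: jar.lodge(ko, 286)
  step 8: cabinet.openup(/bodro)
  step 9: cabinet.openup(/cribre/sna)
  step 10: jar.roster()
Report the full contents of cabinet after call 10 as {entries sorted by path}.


Answer: {bodro=nadretra, cribre/, cribre/cre/, cribre/cre/smurn=mal, cribre/sna=bicomp, cribre/zapest_o/}

Derivation:
→ cabinet.survey(p=/)
← [cribre/]
→ cabinet.scribe(p=/bodro, c=nadretra)
← created
→ cabinet.newfold(p=/cribre/cre)
← ok
→ cabinet.scribe(p=/cribre/cre/smurn, c=mal)
← created
→ cabinet.cull(p=/cribre/cre)
← ToolError: not empty
→ cabinet.scribe(p=/cribre/sna, c=bicomp)
← created
→ jar.lodge(k=ko, v=286)
← nil
→ cabinet.openup(p=/bodro)
← nadretra
→ cabinet.openup(p=/cribre/sna)
← bicomp
→ jar.roster()
← [ko, racrafu, soflabus, trabikast]


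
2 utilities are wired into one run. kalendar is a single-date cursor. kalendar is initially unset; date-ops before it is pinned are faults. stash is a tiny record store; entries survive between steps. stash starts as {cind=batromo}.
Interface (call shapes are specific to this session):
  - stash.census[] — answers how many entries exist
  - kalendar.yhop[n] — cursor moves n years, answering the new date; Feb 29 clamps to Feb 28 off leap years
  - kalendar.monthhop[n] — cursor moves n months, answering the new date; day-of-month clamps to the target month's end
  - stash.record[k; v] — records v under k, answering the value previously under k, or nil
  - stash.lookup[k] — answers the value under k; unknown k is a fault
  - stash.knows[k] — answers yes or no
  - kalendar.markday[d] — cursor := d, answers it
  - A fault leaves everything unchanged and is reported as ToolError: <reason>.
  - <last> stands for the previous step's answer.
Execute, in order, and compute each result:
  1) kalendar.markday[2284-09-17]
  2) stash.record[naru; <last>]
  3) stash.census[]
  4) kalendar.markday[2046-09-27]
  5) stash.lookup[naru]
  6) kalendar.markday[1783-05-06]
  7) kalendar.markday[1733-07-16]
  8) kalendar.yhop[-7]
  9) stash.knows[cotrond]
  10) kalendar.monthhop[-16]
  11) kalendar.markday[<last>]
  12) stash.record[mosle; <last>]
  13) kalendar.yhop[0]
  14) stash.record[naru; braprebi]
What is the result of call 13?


>> kalendar.markday(d: 2284-09-17)
<< 2284-09-17
>> stash.record(k: naru, v: <last>)
<< nil
>> stash.census()
<< 2
>> kalendar.markday(d: 2046-09-27)
<< 2046-09-27
>> stash.lookup(k: naru)
<< 2284-09-17
>> kalendar.markday(d: 1783-05-06)
<< 1783-05-06
>> kalendar.markday(d: 1733-07-16)
<< 1733-07-16
>> kalendar.yhop(n: -7)
<< 1726-07-16
>> stash.knows(k: cotrond)
<< no
>> kalendar.monthhop(n: -16)
<< 1725-03-16
>> kalendar.markday(d: <last>)
<< 1725-03-16
>> stash.record(k: mosle, v: <last>)
<< nil
>> kalendar.yhop(n: 0)
<< 1725-03-16
>> stash.record(k: naru, v: braprebi)
<< 2284-09-17

Answer: 1725-03-16


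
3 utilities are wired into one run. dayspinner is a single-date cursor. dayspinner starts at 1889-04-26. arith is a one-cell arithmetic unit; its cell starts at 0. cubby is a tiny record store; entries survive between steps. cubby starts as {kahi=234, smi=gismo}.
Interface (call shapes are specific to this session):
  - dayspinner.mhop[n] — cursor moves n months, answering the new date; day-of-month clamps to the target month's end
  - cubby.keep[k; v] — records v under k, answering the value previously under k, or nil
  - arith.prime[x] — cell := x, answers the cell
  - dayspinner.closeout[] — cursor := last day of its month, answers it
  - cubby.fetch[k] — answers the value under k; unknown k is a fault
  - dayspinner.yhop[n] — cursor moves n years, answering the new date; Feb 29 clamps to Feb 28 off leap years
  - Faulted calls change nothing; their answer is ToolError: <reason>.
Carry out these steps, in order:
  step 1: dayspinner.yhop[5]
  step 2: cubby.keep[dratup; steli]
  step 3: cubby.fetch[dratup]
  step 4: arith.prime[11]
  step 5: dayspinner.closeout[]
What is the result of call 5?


→ dayspinner.yhop(n→5)
← 1894-04-26
→ cubby.keep(k→dratup, v→steli)
← nil
→ cubby.fetch(k→dratup)
← steli
→ arith.prime(x→11)
← 11
→ dayspinner.closeout()
← 1894-04-30

Answer: 1894-04-30


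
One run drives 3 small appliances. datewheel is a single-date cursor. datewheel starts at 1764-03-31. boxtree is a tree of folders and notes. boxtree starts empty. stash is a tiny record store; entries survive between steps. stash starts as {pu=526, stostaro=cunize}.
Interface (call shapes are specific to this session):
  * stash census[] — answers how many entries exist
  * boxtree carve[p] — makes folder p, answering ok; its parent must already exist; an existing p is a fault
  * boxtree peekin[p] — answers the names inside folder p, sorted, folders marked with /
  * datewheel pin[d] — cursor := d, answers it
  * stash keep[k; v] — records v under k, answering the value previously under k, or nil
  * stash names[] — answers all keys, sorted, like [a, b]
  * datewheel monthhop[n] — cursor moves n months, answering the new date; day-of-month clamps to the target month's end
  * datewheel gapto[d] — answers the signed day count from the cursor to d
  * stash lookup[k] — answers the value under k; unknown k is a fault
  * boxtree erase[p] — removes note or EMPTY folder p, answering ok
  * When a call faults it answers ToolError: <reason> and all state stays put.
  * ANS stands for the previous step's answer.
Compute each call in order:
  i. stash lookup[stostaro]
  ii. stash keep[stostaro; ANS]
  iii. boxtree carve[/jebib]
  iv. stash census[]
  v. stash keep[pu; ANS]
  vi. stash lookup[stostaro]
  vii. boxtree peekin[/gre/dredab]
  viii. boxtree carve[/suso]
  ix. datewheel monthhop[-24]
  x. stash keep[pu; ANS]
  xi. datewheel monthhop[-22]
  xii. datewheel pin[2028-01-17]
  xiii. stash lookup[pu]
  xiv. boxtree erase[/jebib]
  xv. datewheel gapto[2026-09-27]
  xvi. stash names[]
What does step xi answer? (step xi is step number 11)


Now I run stash lookup using k='stostaro': cunize.
I run stash keep using k='stostaro', v='ANS', and see cunize.
I use boxtree carve using p='/jebib', giving ok.
I run stash census(), and see 2.
I try stash keep using k='pu', v='ANS', — result: 526.
I invoke stash lookup using k='stostaro', and observe cunize.
I invoke boxtree peekin using p='/gre/dredab', and get ToolError: not found.
Then boxtree carve using p='/suso', → ok.
Next I call datewheel monthhop using n='-24': 1762-03-31.
I try stash keep using k='pu', v='ANS', and observe 2.
I use datewheel monthhop using n='-22': 1760-05-31.
I invoke datewheel pin using d='2028-01-17', and observe 2028-01-17.
Using stash lookup using k='pu', and get 1762-03-31.
Invoking boxtree erase using p='/jebib', giving ok.
Then datewheel gapto using d='2026-09-27', giving -477.
I use stash names(), giving [pu, stostaro].

Answer: 1760-05-31


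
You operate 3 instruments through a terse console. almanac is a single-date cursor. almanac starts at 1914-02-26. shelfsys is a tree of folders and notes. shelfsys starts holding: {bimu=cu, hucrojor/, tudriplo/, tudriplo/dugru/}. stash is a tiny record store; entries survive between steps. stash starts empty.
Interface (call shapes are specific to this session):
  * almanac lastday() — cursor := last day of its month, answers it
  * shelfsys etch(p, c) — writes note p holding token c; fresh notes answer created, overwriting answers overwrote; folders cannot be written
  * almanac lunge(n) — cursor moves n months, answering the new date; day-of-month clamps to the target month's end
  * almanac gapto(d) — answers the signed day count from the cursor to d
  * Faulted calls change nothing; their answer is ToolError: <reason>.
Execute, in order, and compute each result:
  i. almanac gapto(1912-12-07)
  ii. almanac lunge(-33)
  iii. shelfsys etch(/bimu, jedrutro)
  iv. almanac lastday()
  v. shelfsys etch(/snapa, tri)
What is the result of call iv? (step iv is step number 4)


Answer: 1911-05-31

Derivation:
Calling almanac gapto with 1912-12-07, and see -446.
Now I run almanac lunge with -33, — result: 1911-05-26.
Then shelfsys etch with /bimu, jedrutro, → overwrote.
Now I run almanac lastday(), yielding 1911-05-31.
I use shelfsys etch with /snapa, tri, giving created.


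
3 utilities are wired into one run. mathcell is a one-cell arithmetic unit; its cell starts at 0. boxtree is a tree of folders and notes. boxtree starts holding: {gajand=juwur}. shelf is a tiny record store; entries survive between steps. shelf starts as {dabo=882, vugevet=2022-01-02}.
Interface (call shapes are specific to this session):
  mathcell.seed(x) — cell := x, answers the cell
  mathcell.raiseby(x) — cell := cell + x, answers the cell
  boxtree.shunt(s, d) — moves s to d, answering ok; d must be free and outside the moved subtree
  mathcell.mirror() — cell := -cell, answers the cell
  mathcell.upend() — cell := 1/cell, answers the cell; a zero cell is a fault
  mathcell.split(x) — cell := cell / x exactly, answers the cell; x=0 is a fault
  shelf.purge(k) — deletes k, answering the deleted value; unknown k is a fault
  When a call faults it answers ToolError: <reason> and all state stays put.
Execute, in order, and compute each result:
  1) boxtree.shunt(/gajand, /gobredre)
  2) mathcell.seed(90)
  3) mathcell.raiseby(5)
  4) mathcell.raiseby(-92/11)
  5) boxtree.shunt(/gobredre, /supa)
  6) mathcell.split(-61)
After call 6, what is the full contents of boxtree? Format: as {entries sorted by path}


Answer: {supa=juwur}

Derivation:
% boxtree.shunt /gajand /gobredre
= ok
% mathcell.seed 90
= 90
% mathcell.raiseby 5
= 95
% mathcell.raiseby -92/11
= 953/11
% boxtree.shunt /gobredre /supa
= ok
% mathcell.split -61
= -953/671


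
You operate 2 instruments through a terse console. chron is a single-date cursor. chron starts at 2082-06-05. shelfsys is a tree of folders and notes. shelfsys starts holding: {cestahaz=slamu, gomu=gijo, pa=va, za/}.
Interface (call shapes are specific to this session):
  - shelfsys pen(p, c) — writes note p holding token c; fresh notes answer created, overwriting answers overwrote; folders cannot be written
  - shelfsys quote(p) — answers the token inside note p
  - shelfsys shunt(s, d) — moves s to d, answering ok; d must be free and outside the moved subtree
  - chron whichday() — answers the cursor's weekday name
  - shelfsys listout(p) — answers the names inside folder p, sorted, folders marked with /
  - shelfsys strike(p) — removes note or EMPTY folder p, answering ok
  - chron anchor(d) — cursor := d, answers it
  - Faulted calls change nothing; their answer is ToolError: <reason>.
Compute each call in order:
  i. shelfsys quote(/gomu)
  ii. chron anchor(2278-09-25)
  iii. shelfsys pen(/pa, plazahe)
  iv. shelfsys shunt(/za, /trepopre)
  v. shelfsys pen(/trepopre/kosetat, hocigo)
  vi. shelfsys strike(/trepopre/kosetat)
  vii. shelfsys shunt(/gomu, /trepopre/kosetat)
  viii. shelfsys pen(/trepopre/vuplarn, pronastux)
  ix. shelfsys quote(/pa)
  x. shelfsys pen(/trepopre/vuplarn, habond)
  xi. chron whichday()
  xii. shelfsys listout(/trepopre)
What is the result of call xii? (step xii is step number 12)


>> shelfsys quote(p=/gomu)
<< gijo
>> chron anchor(d=2278-09-25)
<< 2278-09-25
>> shelfsys pen(p=/pa, c=plazahe)
<< overwrote
>> shelfsys shunt(s=/za, d=/trepopre)
<< ok
>> shelfsys pen(p=/trepopre/kosetat, c=hocigo)
<< created
>> shelfsys strike(p=/trepopre/kosetat)
<< ok
>> shelfsys shunt(s=/gomu, d=/trepopre/kosetat)
<< ok
>> shelfsys pen(p=/trepopre/vuplarn, c=pronastux)
<< created
>> shelfsys quote(p=/pa)
<< plazahe
>> shelfsys pen(p=/trepopre/vuplarn, c=habond)
<< overwrote
>> chron whichday()
<< Wednesday
>> shelfsys listout(p=/trepopre)
<< [kosetat, vuplarn]

Answer: [kosetat, vuplarn]


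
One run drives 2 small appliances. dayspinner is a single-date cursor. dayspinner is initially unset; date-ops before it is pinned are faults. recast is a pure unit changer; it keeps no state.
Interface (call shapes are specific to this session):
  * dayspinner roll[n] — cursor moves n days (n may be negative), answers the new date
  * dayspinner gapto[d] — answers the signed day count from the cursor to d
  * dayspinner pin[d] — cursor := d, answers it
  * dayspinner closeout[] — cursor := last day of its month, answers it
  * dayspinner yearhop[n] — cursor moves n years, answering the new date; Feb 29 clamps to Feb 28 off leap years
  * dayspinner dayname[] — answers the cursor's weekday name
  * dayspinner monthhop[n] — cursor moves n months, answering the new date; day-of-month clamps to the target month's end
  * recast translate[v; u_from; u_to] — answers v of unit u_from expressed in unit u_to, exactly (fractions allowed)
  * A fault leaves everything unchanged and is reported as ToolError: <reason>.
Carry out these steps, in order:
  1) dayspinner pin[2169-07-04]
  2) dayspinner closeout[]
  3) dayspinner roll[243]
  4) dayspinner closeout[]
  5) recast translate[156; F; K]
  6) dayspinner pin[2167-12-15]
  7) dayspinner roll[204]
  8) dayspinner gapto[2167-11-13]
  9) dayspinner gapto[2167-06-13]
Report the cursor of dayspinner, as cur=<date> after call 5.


Using dayspinner pin on d→2169-07-04, and see 2169-07-04.
Then dayspinner closeout, — result: 2169-07-31.
Using dayspinner roll on n→243, and see 2170-03-31.
I use dayspinner closeout, yielding 2170-03-31.
I try recast translate on v→156, u_from→F, u_to→K, which returns 61567/180.
Now I run dayspinner pin on d→2167-12-15, yielding 2167-12-15.
Using dayspinner roll on n→204, — result: 2168-07-06.
Using dayspinner gapto on d→2167-11-13, and see -236.
I invoke dayspinner gapto on d→2167-06-13, → -389.

Answer: cur=2170-03-31


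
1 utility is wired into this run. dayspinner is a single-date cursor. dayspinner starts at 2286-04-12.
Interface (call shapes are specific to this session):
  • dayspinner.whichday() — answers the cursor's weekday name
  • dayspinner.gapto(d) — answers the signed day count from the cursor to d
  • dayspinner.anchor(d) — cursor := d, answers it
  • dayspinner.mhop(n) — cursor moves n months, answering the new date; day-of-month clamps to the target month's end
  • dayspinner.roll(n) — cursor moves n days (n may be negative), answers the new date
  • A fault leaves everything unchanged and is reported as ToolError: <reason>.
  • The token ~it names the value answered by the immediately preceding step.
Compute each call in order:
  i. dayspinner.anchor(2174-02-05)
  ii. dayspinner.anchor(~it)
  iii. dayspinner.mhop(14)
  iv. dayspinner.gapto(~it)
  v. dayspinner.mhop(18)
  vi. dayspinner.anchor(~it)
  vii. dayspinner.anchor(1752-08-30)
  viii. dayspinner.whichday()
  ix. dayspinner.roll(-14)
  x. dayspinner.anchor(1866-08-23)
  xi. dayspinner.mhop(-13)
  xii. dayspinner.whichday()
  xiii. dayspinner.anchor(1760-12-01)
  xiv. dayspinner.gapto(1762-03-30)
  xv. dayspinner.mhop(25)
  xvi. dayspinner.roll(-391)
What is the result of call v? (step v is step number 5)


Answer: 2176-10-05

Derivation:
;; 1. anchor(d→2174-02-05) : 2174-02-05
;; 2. anchor(d→~it) : 2174-02-05
;; 3. mhop(n→14) : 2175-04-05
;; 4. gapto(d→~it) : 0
;; 5. mhop(n→18) : 2176-10-05
;; 6. anchor(d→~it) : 2176-10-05
;; 7. anchor(d→1752-08-30) : 1752-08-30
;; 8. whichday() : Wednesday
;; 9. roll(n→-14) : 1752-08-16
;; 10. anchor(d→1866-08-23) : 1866-08-23
;; 11. mhop(n→-13) : 1865-07-23
;; 12. whichday() : Sunday
;; 13. anchor(d→1760-12-01) : 1760-12-01
;; 14. gapto(d→1762-03-30) : 484
;; 15. mhop(n→25) : 1763-01-01
;; 16. roll(n→-391) : 1761-12-06


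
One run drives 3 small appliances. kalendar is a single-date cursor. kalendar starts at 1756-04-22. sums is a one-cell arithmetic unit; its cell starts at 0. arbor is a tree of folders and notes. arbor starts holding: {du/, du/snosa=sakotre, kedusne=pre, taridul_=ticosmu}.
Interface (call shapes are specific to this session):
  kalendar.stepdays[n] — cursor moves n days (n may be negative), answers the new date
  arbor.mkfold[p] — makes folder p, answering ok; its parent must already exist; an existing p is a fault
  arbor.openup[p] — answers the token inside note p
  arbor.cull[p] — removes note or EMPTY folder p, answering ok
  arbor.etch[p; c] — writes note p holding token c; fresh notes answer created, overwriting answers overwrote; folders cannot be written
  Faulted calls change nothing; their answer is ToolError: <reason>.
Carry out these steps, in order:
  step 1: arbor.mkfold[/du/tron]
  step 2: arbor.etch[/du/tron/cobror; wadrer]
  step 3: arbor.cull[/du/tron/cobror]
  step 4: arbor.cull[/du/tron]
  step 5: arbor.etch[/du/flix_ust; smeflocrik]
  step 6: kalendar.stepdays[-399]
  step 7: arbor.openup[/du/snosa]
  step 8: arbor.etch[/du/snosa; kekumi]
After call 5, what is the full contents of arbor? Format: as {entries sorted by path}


Using arbor.mkfold passing p='/du/tron', yielding ok.
I call arbor.etch passing p='/du/tron/cobror', c='wadrer', giving created.
Now I run arbor.cull passing p='/du/tron/cobror', giving ok.
I run arbor.cull passing p='/du/tron': ok.
Next I call arbor.etch passing p='/du/flix_ust', c='smeflocrik', yielding created.
Now I run kalendar.stepdays passing n='-399', — result: 1755-03-20.
Next I call arbor.openup passing p='/du/snosa', and get sakotre.
Next I call arbor.etch passing p='/du/snosa', c='kekumi', and get overwrote.

Answer: {du/, du/flix_ust=smeflocrik, du/snosa=sakotre, kedusne=pre, taridul_=ticosmu}


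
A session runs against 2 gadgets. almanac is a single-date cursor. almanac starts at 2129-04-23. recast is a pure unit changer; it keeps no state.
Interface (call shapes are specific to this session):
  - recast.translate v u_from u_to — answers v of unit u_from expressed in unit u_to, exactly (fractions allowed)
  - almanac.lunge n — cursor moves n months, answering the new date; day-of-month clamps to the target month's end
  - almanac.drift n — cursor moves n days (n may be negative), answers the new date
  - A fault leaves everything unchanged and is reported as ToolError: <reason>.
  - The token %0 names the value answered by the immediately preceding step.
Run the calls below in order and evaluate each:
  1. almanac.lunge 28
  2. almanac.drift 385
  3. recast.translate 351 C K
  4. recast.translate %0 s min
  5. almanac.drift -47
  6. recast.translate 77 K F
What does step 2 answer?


Answer: 2132-09-11

Derivation:
·→ almanac.lunge(n=28)
·← 2131-08-23
·→ almanac.drift(n=385)
·← 2132-09-11
·→ recast.translate(v=351, u_from=C, u_to=K)
·← 12483/20
·→ recast.translate(v=%0, u_from=s, u_to=min)
·← 4161/400
·→ almanac.drift(n=-47)
·← 2132-07-26
·→ recast.translate(v=77, u_from=K, u_to=F)
·← -32107/100


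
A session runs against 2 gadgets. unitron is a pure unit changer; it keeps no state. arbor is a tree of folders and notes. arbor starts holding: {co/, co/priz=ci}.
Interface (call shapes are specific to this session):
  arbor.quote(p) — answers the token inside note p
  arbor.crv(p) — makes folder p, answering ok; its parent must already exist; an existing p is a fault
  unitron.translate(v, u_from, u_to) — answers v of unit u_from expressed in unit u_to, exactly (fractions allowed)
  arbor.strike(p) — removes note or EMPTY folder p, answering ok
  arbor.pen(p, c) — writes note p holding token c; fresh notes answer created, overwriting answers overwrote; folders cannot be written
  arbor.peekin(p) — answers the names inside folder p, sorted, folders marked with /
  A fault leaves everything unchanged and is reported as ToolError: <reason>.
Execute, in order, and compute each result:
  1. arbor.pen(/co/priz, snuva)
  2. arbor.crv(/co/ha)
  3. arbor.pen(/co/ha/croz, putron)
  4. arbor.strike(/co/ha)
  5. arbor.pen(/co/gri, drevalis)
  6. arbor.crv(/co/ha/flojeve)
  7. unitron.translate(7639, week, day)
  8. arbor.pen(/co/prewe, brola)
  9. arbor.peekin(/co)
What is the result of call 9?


;; arbor.pen(p=/co/priz, c=snuva) ~> overwrote
;; arbor.crv(p=/co/ha) ~> ok
;; arbor.pen(p=/co/ha/croz, c=putron) ~> created
;; arbor.strike(p=/co/ha) ~> ToolError: not empty
;; arbor.pen(p=/co/gri, c=drevalis) ~> created
;; arbor.crv(p=/co/ha/flojeve) ~> ok
;; unitron.translate(v=7639, u_from=week, u_to=day) ~> 53473
;; arbor.pen(p=/co/prewe, c=brola) ~> created
;; arbor.peekin(p=/co) ~> [gri, ha/, prewe, priz]

Answer: [gri, ha/, prewe, priz]


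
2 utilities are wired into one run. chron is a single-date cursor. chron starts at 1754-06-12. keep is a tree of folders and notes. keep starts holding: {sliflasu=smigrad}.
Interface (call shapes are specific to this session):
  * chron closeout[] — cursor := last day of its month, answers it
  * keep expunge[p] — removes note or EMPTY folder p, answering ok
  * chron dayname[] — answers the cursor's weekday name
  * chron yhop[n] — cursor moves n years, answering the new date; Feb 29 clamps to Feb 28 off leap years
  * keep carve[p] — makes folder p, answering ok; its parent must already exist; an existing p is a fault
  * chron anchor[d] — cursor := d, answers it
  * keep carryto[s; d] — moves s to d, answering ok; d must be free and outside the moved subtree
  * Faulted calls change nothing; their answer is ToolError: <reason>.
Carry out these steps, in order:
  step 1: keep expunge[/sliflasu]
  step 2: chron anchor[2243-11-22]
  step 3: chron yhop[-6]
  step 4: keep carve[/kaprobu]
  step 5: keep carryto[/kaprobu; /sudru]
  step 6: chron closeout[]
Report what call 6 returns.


Step: keep expunge[/sliflasu]
Result: ok
Step: chron anchor[2243-11-22]
Result: 2243-11-22
Step: chron yhop[-6]
Result: 2237-11-22
Step: keep carve[/kaprobu]
Result: ok
Step: keep carryto[/kaprobu; /sudru]
Result: ok
Step: chron closeout[]
Result: 2237-11-30

Answer: 2237-11-30


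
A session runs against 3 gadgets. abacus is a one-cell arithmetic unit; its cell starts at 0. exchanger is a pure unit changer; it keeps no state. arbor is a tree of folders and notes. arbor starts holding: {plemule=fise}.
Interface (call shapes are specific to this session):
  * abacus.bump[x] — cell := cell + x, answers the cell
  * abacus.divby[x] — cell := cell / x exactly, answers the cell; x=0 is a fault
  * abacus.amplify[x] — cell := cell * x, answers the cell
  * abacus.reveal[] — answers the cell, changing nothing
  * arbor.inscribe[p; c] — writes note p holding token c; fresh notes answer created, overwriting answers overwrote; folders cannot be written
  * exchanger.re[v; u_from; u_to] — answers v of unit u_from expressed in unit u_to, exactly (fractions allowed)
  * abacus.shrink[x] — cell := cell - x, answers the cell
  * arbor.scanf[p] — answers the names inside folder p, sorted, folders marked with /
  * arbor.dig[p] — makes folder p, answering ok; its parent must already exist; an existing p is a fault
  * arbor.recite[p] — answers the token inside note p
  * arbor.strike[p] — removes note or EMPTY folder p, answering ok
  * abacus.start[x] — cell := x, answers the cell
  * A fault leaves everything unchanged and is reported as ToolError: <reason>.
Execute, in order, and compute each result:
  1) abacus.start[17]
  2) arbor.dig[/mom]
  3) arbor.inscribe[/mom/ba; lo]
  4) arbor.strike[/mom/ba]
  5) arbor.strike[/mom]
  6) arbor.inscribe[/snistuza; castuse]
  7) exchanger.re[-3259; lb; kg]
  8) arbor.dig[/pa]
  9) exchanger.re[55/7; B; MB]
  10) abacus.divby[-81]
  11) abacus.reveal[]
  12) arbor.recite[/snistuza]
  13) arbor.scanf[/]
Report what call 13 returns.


Answer: [pa/, plemule, snistuza]

Derivation:
# 1. start(x→17) : 17
# 2. dig(p→/mom) : ok
# 3. inscribe(p→/mom/ba, c→lo) : created
# 4. strike(p→/mom/ba) : ok
# 5. strike(p→/mom) : ok
# 6. inscribe(p→/snistuza, c→castuse) : created
# 7. re(v→-3259, u_from→lb, u_to→kg) : -147825753383/100000000
# 8. dig(p→/pa) : ok
# 9. re(v→55/7, u_from→B, u_to→MB) : 11/1400000
# 10. divby(x→-81) : -17/81
# 11. reveal() : -17/81
# 12. recite(p→/snistuza) : castuse
# 13. scanf(p→/) : [pa/, plemule, snistuza]


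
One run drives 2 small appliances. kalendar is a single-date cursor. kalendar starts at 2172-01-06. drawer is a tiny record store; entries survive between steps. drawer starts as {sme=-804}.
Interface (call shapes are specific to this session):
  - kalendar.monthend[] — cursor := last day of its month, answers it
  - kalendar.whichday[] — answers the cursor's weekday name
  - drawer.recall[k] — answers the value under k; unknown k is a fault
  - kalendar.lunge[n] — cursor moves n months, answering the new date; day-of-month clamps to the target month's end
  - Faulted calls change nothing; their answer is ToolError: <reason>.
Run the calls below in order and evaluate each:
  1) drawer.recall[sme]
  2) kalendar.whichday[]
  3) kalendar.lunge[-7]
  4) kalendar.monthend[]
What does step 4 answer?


I invoke drawer.recall on k→sme, yielding -804.
Then kalendar.whichday(), → Monday.
I call kalendar.lunge on n→-7, yielding 2171-06-06.
I use kalendar.monthend(), and get 2171-06-30.

Answer: 2171-06-30


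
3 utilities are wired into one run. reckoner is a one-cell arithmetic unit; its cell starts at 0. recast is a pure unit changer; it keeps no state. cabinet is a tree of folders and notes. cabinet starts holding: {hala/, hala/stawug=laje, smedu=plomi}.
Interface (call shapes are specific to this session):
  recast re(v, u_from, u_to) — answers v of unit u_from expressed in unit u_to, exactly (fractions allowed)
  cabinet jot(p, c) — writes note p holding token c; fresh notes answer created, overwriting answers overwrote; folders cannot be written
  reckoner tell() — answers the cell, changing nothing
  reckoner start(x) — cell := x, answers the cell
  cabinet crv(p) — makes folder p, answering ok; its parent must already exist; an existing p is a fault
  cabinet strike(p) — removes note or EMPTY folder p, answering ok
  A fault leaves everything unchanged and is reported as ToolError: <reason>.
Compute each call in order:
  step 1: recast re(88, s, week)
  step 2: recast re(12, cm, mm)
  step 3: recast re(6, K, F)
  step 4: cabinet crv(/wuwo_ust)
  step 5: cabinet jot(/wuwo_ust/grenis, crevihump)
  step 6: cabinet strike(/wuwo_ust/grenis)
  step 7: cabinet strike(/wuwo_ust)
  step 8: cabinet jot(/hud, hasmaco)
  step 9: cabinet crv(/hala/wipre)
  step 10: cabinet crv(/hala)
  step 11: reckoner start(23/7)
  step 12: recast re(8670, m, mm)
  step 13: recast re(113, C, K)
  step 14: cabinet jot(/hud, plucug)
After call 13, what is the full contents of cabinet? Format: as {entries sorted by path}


Answer: {hala/, hala/stawug=laje, hala/wipre/, hud=hasmaco, smedu=plomi}

Derivation:
·→ recast re(v: 88, u_from: s, u_to: week)
·← 11/75600
·→ recast re(v: 12, u_from: cm, u_to: mm)
·← 120
·→ recast re(v: 6, u_from: K, u_to: F)
·← -44887/100
·→ cabinet crv(p: /wuwo_ust)
·← ok
·→ cabinet jot(p: /wuwo_ust/grenis, c: crevihump)
·← created
·→ cabinet strike(p: /wuwo_ust/grenis)
·← ok
·→ cabinet strike(p: /wuwo_ust)
·← ok
·→ cabinet jot(p: /hud, c: hasmaco)
·← created
·→ cabinet crv(p: /hala/wipre)
·← ok
·→ cabinet crv(p: /hala)
·← ToolError: exists
·→ reckoner start(x: 23/7)
·← 23/7
·→ recast re(v: 8670, u_from: m, u_to: mm)
·← 8670000
·→ recast re(v: 113, u_from: C, u_to: K)
·← 7723/20
·→ cabinet jot(p: /hud, c: plucug)
·← overwrote


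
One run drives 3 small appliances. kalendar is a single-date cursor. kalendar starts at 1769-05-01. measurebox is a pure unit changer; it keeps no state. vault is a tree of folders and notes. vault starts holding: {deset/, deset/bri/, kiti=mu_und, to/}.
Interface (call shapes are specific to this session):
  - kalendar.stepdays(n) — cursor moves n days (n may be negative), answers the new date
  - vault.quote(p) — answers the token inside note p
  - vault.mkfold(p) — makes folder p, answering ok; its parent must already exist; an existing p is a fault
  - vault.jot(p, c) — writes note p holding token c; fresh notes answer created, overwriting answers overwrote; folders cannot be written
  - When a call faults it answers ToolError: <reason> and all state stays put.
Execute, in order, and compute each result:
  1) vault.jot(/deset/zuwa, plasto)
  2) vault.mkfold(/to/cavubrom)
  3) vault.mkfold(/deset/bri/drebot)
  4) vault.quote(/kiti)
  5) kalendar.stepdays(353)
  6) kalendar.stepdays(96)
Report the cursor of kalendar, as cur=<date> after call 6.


Answer: cur=1770-07-24

Derivation:
;; vault.jot(p=/deset/zuwa, c=plasto) => created
;; vault.mkfold(p=/to/cavubrom) => ok
;; vault.mkfold(p=/deset/bri/drebot) => ok
;; vault.quote(p=/kiti) => mu_und
;; kalendar.stepdays(n=353) => 1770-04-19
;; kalendar.stepdays(n=96) => 1770-07-24


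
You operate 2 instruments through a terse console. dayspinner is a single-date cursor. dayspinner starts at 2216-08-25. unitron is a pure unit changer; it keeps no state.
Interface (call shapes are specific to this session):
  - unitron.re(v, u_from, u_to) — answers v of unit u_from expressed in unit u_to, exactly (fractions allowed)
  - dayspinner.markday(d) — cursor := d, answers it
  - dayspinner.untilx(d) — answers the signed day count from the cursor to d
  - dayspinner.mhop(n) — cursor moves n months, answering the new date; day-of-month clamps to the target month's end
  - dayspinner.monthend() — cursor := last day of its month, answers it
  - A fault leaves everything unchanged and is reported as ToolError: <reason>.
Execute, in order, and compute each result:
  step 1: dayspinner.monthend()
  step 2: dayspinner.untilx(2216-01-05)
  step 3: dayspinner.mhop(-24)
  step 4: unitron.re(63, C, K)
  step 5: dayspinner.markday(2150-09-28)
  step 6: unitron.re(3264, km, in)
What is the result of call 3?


;; 1. monthend() == 2216-08-31
;; 2. untilx(d: 2216-01-05) == -239
;; 3. mhop(n: -24) == 2214-08-31
;; 4. re(v: 63, u_from: C, u_to: K) == 6723/20
;; 5. markday(d: 2150-09-28) == 2150-09-28
;; 6. re(v: 3264, u_from: km, u_to: in) == 16320000000/127

Answer: 2214-08-31


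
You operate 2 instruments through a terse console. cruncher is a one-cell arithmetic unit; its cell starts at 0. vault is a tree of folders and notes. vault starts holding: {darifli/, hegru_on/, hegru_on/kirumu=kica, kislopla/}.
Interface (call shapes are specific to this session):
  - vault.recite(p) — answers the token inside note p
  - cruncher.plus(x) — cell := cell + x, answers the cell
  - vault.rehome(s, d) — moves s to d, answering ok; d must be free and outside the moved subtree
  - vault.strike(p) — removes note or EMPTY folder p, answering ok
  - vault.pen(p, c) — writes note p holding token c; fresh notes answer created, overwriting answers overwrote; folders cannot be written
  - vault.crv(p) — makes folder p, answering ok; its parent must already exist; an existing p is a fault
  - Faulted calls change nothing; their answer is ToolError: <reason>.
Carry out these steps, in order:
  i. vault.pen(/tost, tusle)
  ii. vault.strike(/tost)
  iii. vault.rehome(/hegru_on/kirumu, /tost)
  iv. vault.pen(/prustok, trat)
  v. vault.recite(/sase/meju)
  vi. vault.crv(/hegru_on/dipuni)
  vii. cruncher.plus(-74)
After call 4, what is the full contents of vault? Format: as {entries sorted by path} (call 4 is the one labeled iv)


Answer: {darifli/, hegru_on/, kislopla/, prustok=trat, tost=kica}

Derivation:
Do: vault.pen[p='/tost'; c='tusle']
See: created
Do: vault.strike[p='/tost']
See: ok
Do: vault.rehome[s='/hegru_on/kirumu'; d='/tost']
See: ok
Do: vault.pen[p='/prustok'; c='trat']
See: created
Do: vault.recite[p='/sase/meju']
See: ToolError: not found
Do: vault.crv[p='/hegru_on/dipuni']
See: ok
Do: cruncher.plus[x='-74']
See: -74


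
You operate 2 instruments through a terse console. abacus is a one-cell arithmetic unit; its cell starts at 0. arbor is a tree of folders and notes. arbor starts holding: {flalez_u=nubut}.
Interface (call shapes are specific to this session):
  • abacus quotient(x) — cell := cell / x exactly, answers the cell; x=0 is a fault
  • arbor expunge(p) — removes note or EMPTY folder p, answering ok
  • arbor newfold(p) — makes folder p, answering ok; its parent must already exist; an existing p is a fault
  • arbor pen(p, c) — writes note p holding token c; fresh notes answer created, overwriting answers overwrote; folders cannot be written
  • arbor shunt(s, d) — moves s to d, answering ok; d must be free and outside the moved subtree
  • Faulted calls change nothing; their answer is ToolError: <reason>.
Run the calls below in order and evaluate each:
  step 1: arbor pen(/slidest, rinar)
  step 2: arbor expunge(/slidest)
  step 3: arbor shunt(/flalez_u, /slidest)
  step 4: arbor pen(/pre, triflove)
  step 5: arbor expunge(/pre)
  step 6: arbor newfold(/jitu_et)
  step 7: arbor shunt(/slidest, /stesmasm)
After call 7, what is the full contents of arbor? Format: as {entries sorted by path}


I invoke arbor pen on p: /slidest, c: rinar, and get created.
Now I run arbor expunge on p: /slidest, giving ok.
Calling arbor shunt on s: /flalez_u, d: /slidest, → ok.
I invoke arbor pen on p: /pre, c: triflove, which returns created.
Now I run arbor expunge on p: /pre, giving ok.
Then arbor newfold on p: /jitu_et, and see ok.
I use arbor shunt on s: /slidest, d: /stesmasm: ok.

Answer: {jitu_et/, stesmasm=nubut}


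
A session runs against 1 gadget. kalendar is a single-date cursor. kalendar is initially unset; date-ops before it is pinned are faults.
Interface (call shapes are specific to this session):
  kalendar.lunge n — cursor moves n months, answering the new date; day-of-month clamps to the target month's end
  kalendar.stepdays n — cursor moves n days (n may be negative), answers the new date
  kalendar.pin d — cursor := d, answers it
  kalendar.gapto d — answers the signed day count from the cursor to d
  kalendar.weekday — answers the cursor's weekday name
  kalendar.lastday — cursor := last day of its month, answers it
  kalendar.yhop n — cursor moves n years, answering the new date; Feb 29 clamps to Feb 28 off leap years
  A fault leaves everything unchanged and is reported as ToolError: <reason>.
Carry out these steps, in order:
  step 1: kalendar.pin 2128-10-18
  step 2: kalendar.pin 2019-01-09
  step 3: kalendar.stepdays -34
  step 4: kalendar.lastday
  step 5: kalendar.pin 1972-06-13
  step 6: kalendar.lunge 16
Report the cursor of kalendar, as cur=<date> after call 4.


Answer: cur=2018-12-31

Derivation:
~$ kalendar.pin 2128-10-18
= 2128-10-18
~$ kalendar.pin 2019-01-09
= 2019-01-09
~$ kalendar.stepdays -34
= 2018-12-06
~$ kalendar.lastday
= 2018-12-31
~$ kalendar.pin 1972-06-13
= 1972-06-13
~$ kalendar.lunge 16
= 1973-10-13


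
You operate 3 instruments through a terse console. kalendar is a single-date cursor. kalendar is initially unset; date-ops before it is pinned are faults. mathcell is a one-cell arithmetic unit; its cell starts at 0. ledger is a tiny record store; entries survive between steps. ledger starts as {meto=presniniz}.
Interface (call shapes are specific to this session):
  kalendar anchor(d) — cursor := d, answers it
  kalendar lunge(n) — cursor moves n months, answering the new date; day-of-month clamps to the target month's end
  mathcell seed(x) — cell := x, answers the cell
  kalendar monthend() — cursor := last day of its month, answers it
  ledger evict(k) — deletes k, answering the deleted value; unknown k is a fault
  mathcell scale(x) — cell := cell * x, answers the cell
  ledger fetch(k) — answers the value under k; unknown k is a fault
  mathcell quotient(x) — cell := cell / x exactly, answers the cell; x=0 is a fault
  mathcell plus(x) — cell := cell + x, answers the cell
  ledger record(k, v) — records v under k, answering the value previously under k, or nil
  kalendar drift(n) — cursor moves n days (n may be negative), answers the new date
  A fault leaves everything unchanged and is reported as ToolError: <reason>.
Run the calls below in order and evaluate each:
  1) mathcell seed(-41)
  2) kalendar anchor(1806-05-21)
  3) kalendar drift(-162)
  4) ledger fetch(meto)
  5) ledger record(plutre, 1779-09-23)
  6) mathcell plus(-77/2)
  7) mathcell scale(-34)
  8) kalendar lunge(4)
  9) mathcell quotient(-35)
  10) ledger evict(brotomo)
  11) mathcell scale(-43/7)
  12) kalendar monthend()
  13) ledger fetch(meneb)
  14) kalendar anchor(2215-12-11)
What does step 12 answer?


Answer: 1806-04-30

Derivation:
Calling mathcell seed on x: -41, giving -41.
Invoking kalendar anchor on d: 1806-05-21, which returns 1806-05-21.
Invoking kalendar drift on n: -162, → 1805-12-10.
I call ledger fetch on k: meto, giving presniniz.
Using ledger record on k: plutre, v: 1779-09-23, giving nil.
I try mathcell plus on x: -77/2, giving -159/2.
Using mathcell scale on x: -34, and observe 2703.
Then kalendar lunge on n: 4, giving 1806-04-10.
Invoking mathcell quotient on x: -35, → -2703/35.
I invoke ledger evict on k: brotomo, — result: ToolError: no such key brotomo.
Then mathcell scale on x: -43/7, → 116229/245.
Now I run kalendar monthend(), giving 1806-04-30.
Using ledger fetch on k: meneb, and see ToolError: no such key meneb.
Calling kalendar anchor on d: 2215-12-11, — result: 2215-12-11.
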